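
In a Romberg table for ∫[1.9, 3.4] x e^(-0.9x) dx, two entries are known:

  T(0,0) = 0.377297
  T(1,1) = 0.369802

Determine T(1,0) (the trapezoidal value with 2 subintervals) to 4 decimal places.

0.3717

From T(1,1) = (4·T(1,0) − T(0,0))/3, solve for T(1,0):
4·T(1,0) = 3·0.369802 + 0.377297 = 1.486703
T(1,0) = 0.371676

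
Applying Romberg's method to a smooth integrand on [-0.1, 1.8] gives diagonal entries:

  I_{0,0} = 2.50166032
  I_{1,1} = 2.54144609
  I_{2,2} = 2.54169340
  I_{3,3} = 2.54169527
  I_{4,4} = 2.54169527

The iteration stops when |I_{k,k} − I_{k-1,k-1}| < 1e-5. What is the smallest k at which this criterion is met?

k = 3

|I_{1,1} − I_{0,0}| = 0.03978577 ≥ 1e-5
|I_{2,2} − I_{1,1}| = 0.00024731 ≥ 1e-5
|I_{3,3} − I_{2,2}| = 0.00000187 < 1e-5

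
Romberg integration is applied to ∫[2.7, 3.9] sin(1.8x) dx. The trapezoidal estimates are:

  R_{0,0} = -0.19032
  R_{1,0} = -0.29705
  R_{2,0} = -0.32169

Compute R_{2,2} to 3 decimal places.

R_{1,1} = -0.29705 + (-0.29705 − (-0.19032))/3 = -0.33263
R_{2,1} = -0.32169 + (-0.32169 − (-0.29705))/3 = -0.32990
R_{2,2} = (16·(-0.32990) − (-0.33263)) / 15 = -0.32972

-0.330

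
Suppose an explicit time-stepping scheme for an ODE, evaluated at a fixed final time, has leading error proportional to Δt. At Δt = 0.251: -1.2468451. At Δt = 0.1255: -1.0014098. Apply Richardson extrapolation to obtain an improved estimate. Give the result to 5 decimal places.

-0.75597

Extrapolated value = (2·A(Δt/2) − A(Δt)) / (2 − 1)
= (2·(-1.0014098) − (-1.2468451)) / 1
= -0.7559745 / 1 = -0.7559745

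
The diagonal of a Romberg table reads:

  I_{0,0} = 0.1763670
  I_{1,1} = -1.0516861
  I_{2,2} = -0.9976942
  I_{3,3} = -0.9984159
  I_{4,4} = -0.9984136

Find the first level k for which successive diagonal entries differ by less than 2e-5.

k = 4

|I_{1,1} − I_{0,0}| = 1.2280531 ≥ 2e-5
|I_{2,2} − I_{1,1}| = 0.0539919 ≥ 2e-5
|I_{3,3} − I_{2,2}| = 0.0007217 ≥ 2e-5
|I_{4,4} − I_{3,3}| = 0.0000023 < 2e-5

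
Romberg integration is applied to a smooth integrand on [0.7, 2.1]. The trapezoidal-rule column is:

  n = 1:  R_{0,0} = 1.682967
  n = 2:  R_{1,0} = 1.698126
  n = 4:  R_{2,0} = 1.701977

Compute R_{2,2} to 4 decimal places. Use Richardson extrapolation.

R_{1,1} = 1.698126 + (1.698126 − 1.682967)/3 = 1.703179
R_{2,1} = 1.701977 + (1.701977 − 1.698126)/3 = 1.703261
R_{2,2} = 1.703261 + (1.703261 − 1.703179)/15 = 1.703266
(Column j=1 coincides with Simpson's rule on the same nodes.)

1.7033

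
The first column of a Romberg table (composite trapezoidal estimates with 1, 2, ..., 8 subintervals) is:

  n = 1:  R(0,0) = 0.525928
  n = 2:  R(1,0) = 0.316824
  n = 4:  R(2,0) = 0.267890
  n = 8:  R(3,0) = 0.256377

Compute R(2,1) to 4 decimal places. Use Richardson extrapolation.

0.2516

R(2,1) = (4·0.267890 − 0.316824) / 3 = 0.251579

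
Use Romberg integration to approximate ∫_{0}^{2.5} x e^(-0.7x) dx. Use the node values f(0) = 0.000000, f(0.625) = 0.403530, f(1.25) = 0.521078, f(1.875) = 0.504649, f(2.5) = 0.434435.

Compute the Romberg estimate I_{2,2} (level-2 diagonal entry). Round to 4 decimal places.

I_{0,0} (trapezoid, 1 panel, h=2.5000): 0.543044
I_{1,0} (trapezoid, 2 panels, h=1.2500): 0.922869
I_{2,0} (trapezoid, 4 panels, h=0.6250): 1.029047
I_{1,1} = 0.922869 + (0.922869 − 0.543044)/3 = 1.049477
I_{2,1} = 1.029047 + (1.029047 − 0.922869)/3 = 1.064440
I_{2,2} = 1.064440 + (1.064440 − 1.049477)/15 = 1.065438

1.0654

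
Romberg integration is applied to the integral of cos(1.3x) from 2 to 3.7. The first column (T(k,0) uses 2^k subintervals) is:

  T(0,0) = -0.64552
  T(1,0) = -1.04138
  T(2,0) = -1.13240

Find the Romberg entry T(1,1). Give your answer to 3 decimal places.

-1.173

Richardson extrapolation on the trapezoidal column (denominator 4−1=3):
T(1,1) = -1.04138 + (-1.04138 − (-0.64552))/3 = -1.17333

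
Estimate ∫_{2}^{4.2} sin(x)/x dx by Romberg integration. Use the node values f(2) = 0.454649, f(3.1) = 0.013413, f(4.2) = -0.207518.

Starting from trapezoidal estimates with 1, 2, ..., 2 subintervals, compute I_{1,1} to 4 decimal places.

0.1103

I_{0,0} (trapezoid, 1 panel, h=2.2000): 0.271844
I_{1,0} (trapezoid, 2 panels, h=1.1000): 0.150676
I_{1,1} = 0.150676 + (0.150676 − 0.271844)/3 = 0.110287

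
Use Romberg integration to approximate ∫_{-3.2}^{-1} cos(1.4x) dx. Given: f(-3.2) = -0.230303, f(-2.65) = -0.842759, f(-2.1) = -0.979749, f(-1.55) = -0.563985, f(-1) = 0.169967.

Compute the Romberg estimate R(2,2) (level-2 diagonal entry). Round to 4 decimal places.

R(0,0) (trapezoid, 1 panel, h=2.2000): -0.066370
R(1,0) (trapezoid, 2 panels, h=1.1000): -1.110909
R(2,0) (trapezoid, 4 panels, h=0.5500): -1.329164
R(1,1) = -1.110909 + (-1.110909 − (-0.066370))/3 = -1.459089
R(2,1) = -1.329164 + (-1.329164 − (-1.110909))/3 = -1.401916
R(2,2) = -1.401916 + (-1.401916 − (-1.459089))/15 = -1.398104

-1.3981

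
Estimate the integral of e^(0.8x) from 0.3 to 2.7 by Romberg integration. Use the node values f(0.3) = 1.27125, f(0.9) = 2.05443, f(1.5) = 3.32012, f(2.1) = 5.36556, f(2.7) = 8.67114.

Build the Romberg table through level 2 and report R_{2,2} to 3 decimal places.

9.250

R_{0,0} (trapezoid, 1 panel, h=2.4000): 11.93087
R_{1,0} (trapezoid, 2 panels, h=1.2000): 9.94958
R_{2,0} (trapezoid, 4 panels, h=0.6000): 9.42678
R_{1,1} = 9.94958 + (9.94958 − 11.93087)/3 = 9.28915
R_{2,1} = 9.42678 + (9.42678 − 9.94958)/3 = 9.25251
R_{2,2} = 9.25251 + (9.25251 − 9.28915)/15 = 9.25007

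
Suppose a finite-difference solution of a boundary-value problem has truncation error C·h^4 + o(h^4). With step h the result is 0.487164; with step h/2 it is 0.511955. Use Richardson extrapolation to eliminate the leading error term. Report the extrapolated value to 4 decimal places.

Extrapolated value = (16·A(h/2) − A(h)) / (16 − 1)
= (16·0.511955 − 0.487164) / 15
= 7.704116 / 15 = 0.513608

0.5136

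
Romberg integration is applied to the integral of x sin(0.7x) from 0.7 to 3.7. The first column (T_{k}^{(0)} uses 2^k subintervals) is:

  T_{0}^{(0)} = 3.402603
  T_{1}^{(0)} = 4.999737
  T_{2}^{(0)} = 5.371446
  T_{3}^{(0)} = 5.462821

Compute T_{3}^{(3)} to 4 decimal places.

5.4931

T_{1}^{(1)} = (4·4.999737 − 3.402603) / 3 = 5.532115
T_{2}^{(1)} = 5.371446 + (5.371446 − 4.999737)/3 = 5.495349
T_{3}^{(1)} = 5.462821 + (5.462821 − 5.371446)/3 = 5.493279
T_{2}^{(2)} = 5.495349 + (5.495349 − 5.532115)/15 = 5.492898
T_{3}^{(2)} = (16·5.493279 − 5.495349) / 15 = 5.493141
T_{3}^{(3)} = (64·5.493141 − 5.492898) / 63 = 5.493145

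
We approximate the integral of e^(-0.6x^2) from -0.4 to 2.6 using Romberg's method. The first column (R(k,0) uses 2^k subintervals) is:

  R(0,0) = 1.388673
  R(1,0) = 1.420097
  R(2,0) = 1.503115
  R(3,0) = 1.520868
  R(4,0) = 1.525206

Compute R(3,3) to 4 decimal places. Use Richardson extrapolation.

1.5263

Richardson extrapolation on the trapezoidal column (denominator 4−1=3):
R(1,1) = (4·1.420097 − 1.388673) / 3 = 1.430572
R(2,1) = 1.503115 + (1.503115 − 1.420097)/3 = 1.530788
R(3,1) = (4·1.520868 − 1.503115) / 3 = 1.526786
R(2,2) = (16·1.530788 − 1.430572) / 15 = 1.537469
R(3,2) = (16·1.526786 − 1.530788) / 15 = 1.526519
R(3,3) = (64·1.526519 − 1.537469) / 63 = 1.526345
(Column j=1 coincides with Simpson's rule on the same nodes.)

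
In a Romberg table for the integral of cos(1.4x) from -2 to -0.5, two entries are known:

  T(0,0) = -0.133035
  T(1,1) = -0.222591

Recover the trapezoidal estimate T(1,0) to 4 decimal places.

-0.2002

From T(1,1) = (4·T(1,0) − T(0,0))/3, solve for T(1,0):
4·T(1,0) = 3·(-0.222591) + (-0.133035) = -0.800808
T(1,0) = -0.200202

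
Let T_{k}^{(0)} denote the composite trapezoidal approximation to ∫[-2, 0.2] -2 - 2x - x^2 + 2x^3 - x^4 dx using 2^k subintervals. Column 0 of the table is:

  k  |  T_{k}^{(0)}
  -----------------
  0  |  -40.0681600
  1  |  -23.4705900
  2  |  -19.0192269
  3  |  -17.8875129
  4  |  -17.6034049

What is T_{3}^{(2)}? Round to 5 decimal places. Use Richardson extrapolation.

-17.50860

T_{2}^{(1)} = -19.0192269 + (-19.0192269 − (-23.4705900))/3 = -17.5354392
T_{3}^{(1)} = -17.8875129 + (-17.8875129 − (-19.0192269))/3 = -17.5102749
T_{3}^{(2)} = (16·(-17.5102749) − (-17.5354392)) / 15 = -17.5085973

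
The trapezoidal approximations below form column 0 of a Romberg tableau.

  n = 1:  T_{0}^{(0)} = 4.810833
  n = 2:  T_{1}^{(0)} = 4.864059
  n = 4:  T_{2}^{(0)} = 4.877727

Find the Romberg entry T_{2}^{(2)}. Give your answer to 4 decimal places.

Richardson extrapolation on the trapezoidal column (denominator 4−1=3):
T_{1}^{(1)} = (4·4.864059 − 4.810833) / 3 = 4.881801
T_{2}^{(1)} = 4.877727 + (4.877727 − 4.864059)/3 = 4.882283
T_{2}^{(2)} = (16·4.882283 − 4.881801) / 15 = 4.882315

4.8823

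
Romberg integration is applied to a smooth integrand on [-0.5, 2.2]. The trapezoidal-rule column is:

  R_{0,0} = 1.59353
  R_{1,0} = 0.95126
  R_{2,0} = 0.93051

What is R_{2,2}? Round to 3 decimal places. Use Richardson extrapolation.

Richardson extrapolation on the trapezoidal column (denominator 4−1=3):
R_{1,1} = (4·0.95126 − 1.59353) / 3 = 0.73717
R_{2,1} = (4·0.93051 − 0.95126) / 3 = 0.92359
R_{2,2} = (16·0.92359 − 0.73717) / 15 = 0.93602

0.936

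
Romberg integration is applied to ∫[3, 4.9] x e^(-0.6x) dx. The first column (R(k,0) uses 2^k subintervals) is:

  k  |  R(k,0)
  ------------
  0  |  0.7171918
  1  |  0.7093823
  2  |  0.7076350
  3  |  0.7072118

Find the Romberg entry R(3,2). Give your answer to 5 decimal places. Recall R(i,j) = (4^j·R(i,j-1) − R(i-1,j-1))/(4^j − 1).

0.70707

Richardson extrapolation on the trapezoidal column (denominator 4−1=3):
R(2,1) = 0.7076350 + (0.7076350 − 0.7093823)/3 = 0.7070526
R(3,1) = (4·0.7072118 − 0.7076350) / 3 = 0.7070707
R(3,2) = (16·0.7070707 − 0.7070526) / 15 = 0.7070719
(Column j=1 coincides with Simpson's rule on the same nodes.)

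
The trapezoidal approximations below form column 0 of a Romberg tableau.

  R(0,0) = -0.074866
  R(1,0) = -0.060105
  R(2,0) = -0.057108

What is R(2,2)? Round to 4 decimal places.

Richardson extrapolation on the trapezoidal column (denominator 4−1=3):
R(1,1) = (4·(-0.060105) − (-0.074866)) / 3 = -0.055185
R(2,1) = (4·(-0.057108) − (-0.060105)) / 3 = -0.056109
R(2,2) = (16·(-0.056109) − (-0.055185)) / 15 = -0.056171

-0.0562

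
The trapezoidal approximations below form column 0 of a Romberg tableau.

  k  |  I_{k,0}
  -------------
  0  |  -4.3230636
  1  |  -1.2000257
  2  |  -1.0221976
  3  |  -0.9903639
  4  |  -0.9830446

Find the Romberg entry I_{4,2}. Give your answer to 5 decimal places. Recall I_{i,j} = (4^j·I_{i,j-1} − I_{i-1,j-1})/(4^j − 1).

Richardson extrapolation on the trapezoidal column (denominator 4−1=3):
I_{3,1} = (4·(-0.9903639) − (-1.0221976)) / 3 = -0.9797527
I_{4,1} = -0.9830446 + (-0.9830446 − (-0.9903639))/3 = -0.9806048
I_{4,2} = -0.9806048 + (-0.9806048 − (-0.9797527))/15 = -0.9806616

-0.98066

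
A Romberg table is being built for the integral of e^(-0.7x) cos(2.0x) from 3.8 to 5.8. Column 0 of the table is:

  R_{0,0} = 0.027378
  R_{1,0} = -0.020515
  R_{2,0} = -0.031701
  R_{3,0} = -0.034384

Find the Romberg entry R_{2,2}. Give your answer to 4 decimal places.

-0.0354

Richardson extrapolation on the trapezoidal column (denominator 4−1=3):
R_{1,1} = (4·(-0.020515) − 0.027378) / 3 = -0.036479
R_{2,1} = -0.031701 + (-0.031701 − (-0.020515))/3 = -0.035430
R_{2,2} = (16·(-0.035430) − (-0.036479)) / 15 = -0.035360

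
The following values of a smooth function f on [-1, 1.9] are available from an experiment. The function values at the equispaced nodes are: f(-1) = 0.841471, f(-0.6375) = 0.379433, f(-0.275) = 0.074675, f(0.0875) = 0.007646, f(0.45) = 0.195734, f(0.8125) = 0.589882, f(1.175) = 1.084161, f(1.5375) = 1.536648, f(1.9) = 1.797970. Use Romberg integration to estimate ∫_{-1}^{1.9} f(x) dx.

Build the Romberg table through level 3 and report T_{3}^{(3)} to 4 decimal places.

T_{0}^{(0)} (trapezoid, 1 panel, h=2.9000): 3.827189
T_{1}^{(0)} (trapezoid, 2 panels, h=1.4500): 2.197409
T_{2}^{(0)} (trapezoid, 4 panels, h=0.7250): 1.938861
T_{3}^{(0)} (trapezoid, 8 panels, h=0.3625): 1.880614
T_{1}^{(1)} = 2.197409 + (2.197409 − 3.827189)/3 = 1.654149
T_{2}^{(1)} = 1.938861 + (1.938861 − 2.197409)/3 = 1.852678
T_{3}^{(1)} = 1.880614 + (1.880614 − 1.938861)/3 = 1.861198
T_{2}^{(2)} = 1.852678 + (1.852678 − 1.654149)/15 = 1.865913
T_{3}^{(2)} = 1.861198 + (1.861198 − 1.852678)/15 = 1.861766
T_{3}^{(3)} = 1.861766 + (1.861766 − 1.865913)/63 = 1.861700

1.8617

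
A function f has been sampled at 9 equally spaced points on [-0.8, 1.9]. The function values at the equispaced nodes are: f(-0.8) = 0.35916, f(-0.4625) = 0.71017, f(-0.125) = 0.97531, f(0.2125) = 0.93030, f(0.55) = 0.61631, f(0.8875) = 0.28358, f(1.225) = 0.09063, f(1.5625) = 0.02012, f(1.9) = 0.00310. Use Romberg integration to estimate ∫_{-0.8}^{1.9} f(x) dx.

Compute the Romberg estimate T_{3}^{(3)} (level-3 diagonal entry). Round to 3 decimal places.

1.292

T_{0}^{(0)} (trapezoid, 1 panel, h=2.7000): 0.48905
T_{1}^{(0)} (trapezoid, 2 panels, h=1.3500): 1.07654
T_{2}^{(0)} (trapezoid, 4 panels, h=0.6750): 1.25778
T_{3}^{(0)} (trapezoid, 8 panels, h=0.3375): 1.28505
T_{1}^{(1)} = 1.07654 + (1.07654 − 0.48905)/3 = 1.27237
T_{2}^{(1)} = 1.25778 + (1.25778 − 1.07654)/3 = 1.31819
T_{3}^{(1)} = 1.28505 + (1.28505 − 1.25778)/3 = 1.29414
T_{2}^{(2)} = 1.31819 + (1.31819 − 1.27237)/15 = 1.32124
T_{3}^{(2)} = 1.29414 + (1.29414 − 1.31819)/15 = 1.29254
T_{3}^{(3)} = 1.29254 + (1.29254 − 1.32124)/63 = 1.29208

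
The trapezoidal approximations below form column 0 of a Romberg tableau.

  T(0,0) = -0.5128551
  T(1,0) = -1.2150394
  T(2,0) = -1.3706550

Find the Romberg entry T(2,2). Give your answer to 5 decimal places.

T(1,1) = -1.2150394 + (-1.2150394 − (-0.5128551))/3 = -1.4491008
T(2,1) = (4·(-1.3706550) − (-1.2150394)) / 3 = -1.4225269
T(2,2) = (16·(-1.4225269) − (-1.4491008)) / 15 = -1.4207553

-1.42076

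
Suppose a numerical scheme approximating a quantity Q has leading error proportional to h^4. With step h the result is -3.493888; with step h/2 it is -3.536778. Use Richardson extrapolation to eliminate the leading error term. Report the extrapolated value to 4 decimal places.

Extrapolated value = (16·A(h/2) − A(h)) / (16 − 1)
= (16·(-3.536778) − (-3.493888)) / 15
= -53.094560 / 15 = -3.539637

-3.5396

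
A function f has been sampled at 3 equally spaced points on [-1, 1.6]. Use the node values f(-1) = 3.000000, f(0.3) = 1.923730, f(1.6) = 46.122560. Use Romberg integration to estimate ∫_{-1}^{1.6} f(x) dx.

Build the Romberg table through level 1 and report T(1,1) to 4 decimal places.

24.6209

T(0,0) (trapezoid, 1 panel, h=2.6000): 63.859328
T(1,0) (trapezoid, 2 panels, h=1.3000): 34.430513
T(1,1) = 34.430513 + (34.430513 − 63.859328)/3 = 24.620908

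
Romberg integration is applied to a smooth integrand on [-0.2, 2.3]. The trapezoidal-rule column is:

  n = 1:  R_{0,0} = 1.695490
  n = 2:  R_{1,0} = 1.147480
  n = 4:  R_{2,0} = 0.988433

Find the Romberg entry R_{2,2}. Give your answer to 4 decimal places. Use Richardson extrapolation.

0.9335

Richardson extrapolation on the trapezoidal column (denominator 4−1=3):
R_{1,1} = 1.147480 + (1.147480 − 1.695490)/3 = 0.964810
R_{2,1} = (4·0.988433 − 1.147480) / 3 = 0.935417
R_{2,2} = 0.935417 + (0.935417 − 0.964810)/15 = 0.933457
(Column j=1 coincides with Simpson's rule on the same nodes.)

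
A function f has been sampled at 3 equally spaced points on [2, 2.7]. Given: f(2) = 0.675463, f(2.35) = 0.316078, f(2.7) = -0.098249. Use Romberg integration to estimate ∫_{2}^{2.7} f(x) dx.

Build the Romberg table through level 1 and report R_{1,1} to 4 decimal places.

R_{0,0} (trapezoid, 1 panel, h=0.7000): 0.202025
R_{1,0} (trapezoid, 2 panels, h=0.3500): 0.211640
R_{1,1} = 0.211640 + (0.211640 − 0.202025)/3 = 0.214845

0.2148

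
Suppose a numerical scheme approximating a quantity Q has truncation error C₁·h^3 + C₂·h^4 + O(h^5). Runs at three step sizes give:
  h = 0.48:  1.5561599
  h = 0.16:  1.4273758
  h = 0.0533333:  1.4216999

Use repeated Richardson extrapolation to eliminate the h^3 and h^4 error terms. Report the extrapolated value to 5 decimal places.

First eliminate the h^3 term (factor 3^3 = 27):
  B₁ = (27·1.4273758 − 1.5561599)/26 = 1.4224226
  B₂ = (27·1.4216999 − 1.4273758)/26 = 1.4214816
Then eliminate the h^4 term (factor 3^4 = 81):
  (81·1.4214816 − 1.4224226)/80 = 1.4214698

1.42147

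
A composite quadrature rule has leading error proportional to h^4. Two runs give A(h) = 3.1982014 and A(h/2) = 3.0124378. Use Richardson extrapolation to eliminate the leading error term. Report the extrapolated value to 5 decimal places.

Extrapolated value = (16·A(h/2) − A(h)) / (16 − 1)
= (16·3.0124378 − 3.1982014) / 15
= 45.0008034 / 15 = 3.0000536

3.00005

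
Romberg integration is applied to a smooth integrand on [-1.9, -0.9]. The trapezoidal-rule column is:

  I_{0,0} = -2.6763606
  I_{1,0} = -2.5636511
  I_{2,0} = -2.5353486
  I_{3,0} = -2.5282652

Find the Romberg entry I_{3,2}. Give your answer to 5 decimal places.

Richardson extrapolation on the trapezoidal column (denominator 4−1=3):
I_{2,1} = (4·(-2.5353486) − (-2.5636511)) / 3 = -2.5259144
I_{3,1} = -2.5282652 + (-2.5282652 − (-2.5353486))/3 = -2.5259041
I_{3,2} = -2.5259041 + (-2.5259041 − (-2.5259144))/15 = -2.5259034

-2.52590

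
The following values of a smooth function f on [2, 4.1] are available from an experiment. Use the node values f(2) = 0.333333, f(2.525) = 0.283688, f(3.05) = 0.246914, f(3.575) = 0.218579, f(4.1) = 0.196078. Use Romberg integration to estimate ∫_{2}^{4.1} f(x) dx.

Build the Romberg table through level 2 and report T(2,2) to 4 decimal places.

T(0,0) (trapezoid, 1 panel, h=2.1000): 0.555882
T(1,0) (trapezoid, 2 panels, h=1.0500): 0.537200
T(2,0) (trapezoid, 4 panels, h=0.5250): 0.532290
T(1,1) = 0.537200 + (0.537200 − 0.555882)/3 = 0.530973
T(2,1) = 0.532290 + (0.532290 − 0.537200)/3 = 0.530653
T(2,2) = 0.530653 + (0.530653 − 0.530973)/15 = 0.530632

0.5306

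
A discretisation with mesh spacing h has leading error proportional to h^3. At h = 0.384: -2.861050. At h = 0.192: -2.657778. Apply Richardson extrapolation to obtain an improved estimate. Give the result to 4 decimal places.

The leading error scales as h^3; refining by a factor of 2 reduces it by 2^3 = 8.
Extrapolated value = (8·A(h/2) − A(h)) / (8 − 1)
= (8·(-2.657778) − (-2.861050)) / 7
= -18.401174 / 7 = -2.628739

-2.6287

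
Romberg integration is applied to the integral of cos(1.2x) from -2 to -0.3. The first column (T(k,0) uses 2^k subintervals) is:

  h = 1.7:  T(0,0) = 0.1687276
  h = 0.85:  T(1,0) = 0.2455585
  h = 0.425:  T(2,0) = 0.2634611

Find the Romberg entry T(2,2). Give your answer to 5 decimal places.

Richardson extrapolation on the trapezoidal column (denominator 4−1=3):
T(1,1) = 0.2455585 + (0.2455585 − 0.1687276)/3 = 0.2711688
T(2,1) = (4·0.2634611 − 0.2455585) / 3 = 0.2694286
T(2,2) = (16·0.2694286 − 0.2711688) / 15 = 0.2693126

0.26931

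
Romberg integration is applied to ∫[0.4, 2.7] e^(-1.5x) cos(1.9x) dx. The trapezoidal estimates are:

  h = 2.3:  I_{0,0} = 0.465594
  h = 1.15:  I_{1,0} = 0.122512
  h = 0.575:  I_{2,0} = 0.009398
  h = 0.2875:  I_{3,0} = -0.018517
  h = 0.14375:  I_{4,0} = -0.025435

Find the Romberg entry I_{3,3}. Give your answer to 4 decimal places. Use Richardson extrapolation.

-0.0277

Richardson extrapolation on the trapezoidal column (denominator 4−1=3):
I_{1,1} = (4·0.122512 − 0.465594) / 3 = 0.008151
I_{2,1} = 0.009398 + (0.009398 − 0.122512)/3 = -0.028307
I_{3,1} = (4·(-0.018517) − 0.009398) / 3 = -0.027822
I_{2,2} = (16·(-0.028307) − 0.008151) / 15 = -0.030738
I_{3,2} = (16·(-0.027822) − (-0.028307)) / 15 = -0.027790
I_{3,3} = (64·(-0.027790) − (-0.030738)) / 63 = -0.027743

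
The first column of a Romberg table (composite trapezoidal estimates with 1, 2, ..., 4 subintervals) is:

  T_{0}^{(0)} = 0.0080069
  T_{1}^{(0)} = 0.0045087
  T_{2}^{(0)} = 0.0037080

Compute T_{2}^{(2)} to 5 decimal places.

0.00345

Richardson extrapolation on the trapezoidal column (denominator 4−1=3):
T_{1}^{(1)} = 0.0045087 + (0.0045087 − 0.0080069)/3 = 0.0033426
T_{2}^{(1)} = 0.0037080 + (0.0037080 − 0.0045087)/3 = 0.0034411
T_{2}^{(2)} = 0.0034411 + (0.0034411 − 0.0033426)/15 = 0.0034477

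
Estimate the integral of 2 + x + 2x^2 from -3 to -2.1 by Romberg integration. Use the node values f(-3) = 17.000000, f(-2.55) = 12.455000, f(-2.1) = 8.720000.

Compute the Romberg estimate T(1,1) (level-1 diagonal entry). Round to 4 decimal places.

11.3310

T(0,0) (trapezoid, 1 panel, h=0.9000): 11.574000
T(1,0) (trapezoid, 2 panels, h=0.4500): 11.391750
T(1,1) = 11.391750 + (11.391750 − 11.574000)/3 = 11.331000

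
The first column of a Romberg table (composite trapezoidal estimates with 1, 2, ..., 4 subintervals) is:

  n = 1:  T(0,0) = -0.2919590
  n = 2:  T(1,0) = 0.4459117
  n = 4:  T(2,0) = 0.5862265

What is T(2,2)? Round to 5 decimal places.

Richardson extrapolation on the trapezoidal column (denominator 4−1=3):
T(1,1) = 0.4459117 + (0.4459117 − (-0.2919590))/3 = 0.6918686
T(2,1) = (4·0.5862265 − 0.4459117) / 3 = 0.6329981
T(2,2) = 0.6329981 + (0.6329981 − 0.6918686)/15 = 0.6290734

0.62907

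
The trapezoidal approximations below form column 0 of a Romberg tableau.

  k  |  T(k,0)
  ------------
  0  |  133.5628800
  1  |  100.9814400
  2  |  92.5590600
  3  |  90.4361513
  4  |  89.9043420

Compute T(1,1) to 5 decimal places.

90.12096

Richardson extrapolation on the trapezoidal column (denominator 4−1=3):
T(1,1) = (4·100.9814400 − 133.5628800) / 3 = 90.1209600
(Column j=1 coincides with Simpson's rule on the same nodes.)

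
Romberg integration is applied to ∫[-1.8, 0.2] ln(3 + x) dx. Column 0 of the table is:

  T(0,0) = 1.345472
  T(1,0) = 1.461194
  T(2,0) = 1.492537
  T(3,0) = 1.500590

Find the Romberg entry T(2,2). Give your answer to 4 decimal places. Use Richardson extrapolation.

Richardson extrapolation on the trapezoidal column (denominator 4−1=3):
T(1,1) = (4·1.461194 − 1.345472) / 3 = 1.499768
T(2,1) = (4·1.492537 − 1.461194) / 3 = 1.502985
T(2,2) = 1.502985 + (1.502985 − 1.499768)/15 = 1.503199

1.5032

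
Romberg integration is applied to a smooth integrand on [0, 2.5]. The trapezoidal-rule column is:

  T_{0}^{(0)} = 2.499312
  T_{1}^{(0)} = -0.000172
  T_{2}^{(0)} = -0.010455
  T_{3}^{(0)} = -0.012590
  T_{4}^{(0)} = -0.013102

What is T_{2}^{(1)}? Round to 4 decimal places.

-0.0139

T_{2}^{(1)} = (4·(-0.010455) − (-0.000172)) / 3 = -0.013883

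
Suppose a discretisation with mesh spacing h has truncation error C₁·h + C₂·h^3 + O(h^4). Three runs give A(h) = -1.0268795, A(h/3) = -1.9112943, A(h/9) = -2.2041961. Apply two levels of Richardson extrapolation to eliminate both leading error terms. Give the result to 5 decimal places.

First eliminate the h term (factor 3^1 = 3):
  B₁ = (3·(-1.9112943) − (-1.0268795))/2 = -2.3535017
  B₂ = (3·(-2.2041961) − (-1.9112943))/2 = -2.3506470
Then eliminate the h^3 term (factor 3^3 = 27):
  (27·(-2.3506470) − (-2.3535017))/26 = -2.3505372

-2.35054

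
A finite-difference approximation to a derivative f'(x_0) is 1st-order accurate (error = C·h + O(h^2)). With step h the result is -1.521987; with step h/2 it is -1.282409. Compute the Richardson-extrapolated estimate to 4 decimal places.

Extrapolated value = (2·A(h/2) − A(h)) / (2 − 1)
= (2·(-1.282409) − (-1.521987)) / 1
= -1.042831 / 1 = -1.042831

-1.0428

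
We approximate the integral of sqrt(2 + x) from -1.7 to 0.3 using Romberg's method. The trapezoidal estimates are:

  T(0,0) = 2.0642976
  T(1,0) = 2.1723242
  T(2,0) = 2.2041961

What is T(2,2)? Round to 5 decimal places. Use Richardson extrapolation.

2.21525

T(1,1) = 2.1723242 + (2.1723242 − 2.0642976)/3 = 2.2083331
T(2,1) = (4·2.2041961 − 2.1723242) / 3 = 2.2148201
T(2,2) = 2.2148201 + (2.2148201 − 2.2083331)/15 = 2.2152526
(Column j=1 coincides with Simpson's rule on the same nodes.)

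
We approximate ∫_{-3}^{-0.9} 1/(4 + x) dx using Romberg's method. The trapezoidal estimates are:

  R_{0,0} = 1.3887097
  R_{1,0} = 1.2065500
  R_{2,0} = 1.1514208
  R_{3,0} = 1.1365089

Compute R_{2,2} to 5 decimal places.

R_{1,1} = (4·1.2065500 − 1.3887097) / 3 = 1.1458301
R_{2,1} = 1.1514208 + (1.1514208 − 1.2065500)/3 = 1.1330444
R_{2,2} = 1.1330444 + (1.1330444 − 1.1458301)/15 = 1.1321920

1.13219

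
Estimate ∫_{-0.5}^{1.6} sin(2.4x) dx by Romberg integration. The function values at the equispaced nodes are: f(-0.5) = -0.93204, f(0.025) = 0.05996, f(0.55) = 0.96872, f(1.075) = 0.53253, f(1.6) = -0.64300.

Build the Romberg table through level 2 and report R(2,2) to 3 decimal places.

0.456

R(0,0) (trapezoid, 1 panel, h=2.1000): -1.65379
R(1,0) (trapezoid, 2 panels, h=1.0500): 0.19026
R(2,0) (trapezoid, 4 panels, h=0.5250): 0.40619
R(1,1) = 0.19026 + (0.19026 − (-1.65379))/3 = 0.80494
R(2,1) = 0.40619 + (0.40619 − 0.19026)/3 = 0.47817
R(2,2) = 0.47817 + (0.47817 − 0.80494)/15 = 0.45639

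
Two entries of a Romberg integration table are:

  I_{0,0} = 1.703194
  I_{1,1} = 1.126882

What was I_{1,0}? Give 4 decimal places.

From I_{1,1} = (4·I_{1,0} − I_{0,0})/3, solve for I_{1,0}:
4·I_{1,0} = 3·1.126882 + 1.703194 = 5.083840
I_{1,0} = 1.270960

1.2710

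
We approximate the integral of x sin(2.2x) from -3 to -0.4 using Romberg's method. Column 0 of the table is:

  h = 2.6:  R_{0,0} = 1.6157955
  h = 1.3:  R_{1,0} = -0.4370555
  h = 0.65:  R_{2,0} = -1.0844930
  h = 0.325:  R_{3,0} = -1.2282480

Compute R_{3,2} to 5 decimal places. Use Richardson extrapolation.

R_{2,1} = (4·(-1.0844930) − (-0.4370555)) / 3 = -1.3003055
R_{3,1} = (4·(-1.2282480) − (-1.0844930)) / 3 = -1.2761663
R_{3,2} = (16·(-1.2761663) − (-1.3003055)) / 15 = -1.2745570

-1.27456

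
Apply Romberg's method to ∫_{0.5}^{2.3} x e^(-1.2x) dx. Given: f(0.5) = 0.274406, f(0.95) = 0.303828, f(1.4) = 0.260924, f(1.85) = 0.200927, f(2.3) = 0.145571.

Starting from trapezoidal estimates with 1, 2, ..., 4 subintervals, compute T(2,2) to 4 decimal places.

0.4445

T(0,0) (trapezoid, 1 panel, h=1.8000): 0.377979
T(1,0) (trapezoid, 2 panels, h=0.9000): 0.423821
T(2,0) (trapezoid, 4 panels, h=0.4500): 0.439050
T(1,1) = 0.423821 + (0.423821 − 0.377979)/3 = 0.439102
T(2,1) = 0.439050 + (0.439050 − 0.423821)/3 = 0.444126
T(2,2) = 0.444126 + (0.444126 − 0.439102)/15 = 0.444461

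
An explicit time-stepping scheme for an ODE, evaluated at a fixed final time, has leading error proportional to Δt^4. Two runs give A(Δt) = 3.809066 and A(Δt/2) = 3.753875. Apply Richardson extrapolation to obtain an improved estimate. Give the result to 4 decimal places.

3.7502

The leading error scales as Δt^4; refining by a factor of 2 reduces it by 2^4 = 16.
Extrapolated value = (16·A(Δt/2) − A(Δt)) / (16 − 1)
= (16·3.753875 − 3.809066) / 15
= 56.252934 / 15 = 3.750196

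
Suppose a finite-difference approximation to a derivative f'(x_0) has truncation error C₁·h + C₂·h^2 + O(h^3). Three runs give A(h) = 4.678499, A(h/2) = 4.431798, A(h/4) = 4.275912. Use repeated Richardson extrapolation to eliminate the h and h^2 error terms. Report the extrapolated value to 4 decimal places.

4.0983

First eliminate the h term (factor 2^1 = 2):
  B₁ = (2·4.431798 − 4.678499)/1 = 4.185097
  B₂ = (2·4.275912 − 4.431798)/1 = 4.120026
Then eliminate the h^2 term (factor 2^2 = 4):
  (4·4.120026 − 4.185097)/3 = 4.098336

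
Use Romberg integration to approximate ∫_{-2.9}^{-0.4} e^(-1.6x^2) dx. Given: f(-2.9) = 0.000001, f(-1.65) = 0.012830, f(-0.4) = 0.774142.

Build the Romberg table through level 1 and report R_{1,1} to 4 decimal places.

R_{0,0} (trapezoid, 1 panel, h=2.5000): 0.967679
R_{1,0} (trapezoid, 2 panels, h=1.2500): 0.499877
R_{1,1} = 0.499877 + (0.499877 − 0.967679)/3 = 0.343943

0.3439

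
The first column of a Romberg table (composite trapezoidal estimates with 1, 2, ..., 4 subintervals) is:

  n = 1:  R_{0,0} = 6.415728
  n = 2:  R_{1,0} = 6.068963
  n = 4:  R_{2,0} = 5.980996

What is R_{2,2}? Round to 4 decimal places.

R_{1,1} = 6.068963 + (6.068963 − 6.415728)/3 = 5.953375
R_{2,1} = (4·5.980996 − 6.068963) / 3 = 5.951674
R_{2,2} = 5.951674 + (5.951674 − 5.953375)/15 = 5.951561

5.9516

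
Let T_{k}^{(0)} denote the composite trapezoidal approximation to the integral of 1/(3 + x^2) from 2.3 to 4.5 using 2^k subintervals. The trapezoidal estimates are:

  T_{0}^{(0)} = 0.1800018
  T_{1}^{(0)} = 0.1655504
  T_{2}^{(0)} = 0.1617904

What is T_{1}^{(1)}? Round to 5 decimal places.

Richardson extrapolation on the trapezoidal column (denominator 4−1=3):
T_{1}^{(1)} = (4·0.1655504 − 0.1800018) / 3 = 0.1607333
(Column j=1 coincides with Simpson's rule on the same nodes.)

0.16073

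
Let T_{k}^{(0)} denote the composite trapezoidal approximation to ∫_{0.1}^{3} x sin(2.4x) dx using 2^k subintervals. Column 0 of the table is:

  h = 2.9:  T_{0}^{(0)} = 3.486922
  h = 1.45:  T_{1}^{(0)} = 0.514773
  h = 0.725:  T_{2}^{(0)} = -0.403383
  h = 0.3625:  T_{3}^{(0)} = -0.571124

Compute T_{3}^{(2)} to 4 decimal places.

T_{2}^{(1)} = -0.403383 + (-0.403383 − 0.514773)/3 = -0.709435
T_{3}^{(1)} = (4·(-0.571124) − (-0.403383)) / 3 = -0.627038
T_{3}^{(2)} = (16·(-0.627038) − (-0.709435)) / 15 = -0.621545

-0.6215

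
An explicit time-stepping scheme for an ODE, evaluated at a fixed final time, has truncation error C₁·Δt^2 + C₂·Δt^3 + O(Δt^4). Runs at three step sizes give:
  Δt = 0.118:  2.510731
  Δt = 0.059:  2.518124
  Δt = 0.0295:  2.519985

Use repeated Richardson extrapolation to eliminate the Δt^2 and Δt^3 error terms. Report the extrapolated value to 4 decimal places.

2.5206

First eliminate the Δt^2 term (factor 2^2 = 4):
  B₁ = (4·2.518124 − 2.510731)/3 = 2.520588
  B₂ = (4·2.519985 − 2.518124)/3 = 2.520605
Then eliminate the Δt^3 term (factor 2^3 = 8):
  (8·2.520605 − 2.520588)/7 = 2.520607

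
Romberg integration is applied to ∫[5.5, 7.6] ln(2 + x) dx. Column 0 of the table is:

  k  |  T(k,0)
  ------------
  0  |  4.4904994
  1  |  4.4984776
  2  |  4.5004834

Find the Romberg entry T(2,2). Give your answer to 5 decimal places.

T(1,1) = (4·4.4984776 − 4.4904994) / 3 = 4.5011370
T(2,1) = (4·4.5004834 − 4.4984776) / 3 = 4.5011520
T(2,2) = 4.5011520 + (4.5011520 − 4.5011370)/15 = 4.5011530
(Column j=1 coincides with Simpson's rule on the same nodes.)

4.50115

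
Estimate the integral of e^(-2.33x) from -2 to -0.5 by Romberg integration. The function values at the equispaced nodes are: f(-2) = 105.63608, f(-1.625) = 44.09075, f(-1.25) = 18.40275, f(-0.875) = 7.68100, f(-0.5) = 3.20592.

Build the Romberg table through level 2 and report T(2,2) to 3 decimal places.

43.990

T(0,0) (trapezoid, 1 panel, h=1.5000): 81.63150
T(1,0) (trapezoid, 2 panels, h=0.7500): 54.61781
T(2,0) (trapezoid, 4 panels, h=0.3750): 46.72331
T(1,1) = 54.61781 + (54.61781 − 81.63150)/3 = 45.61325
T(2,1) = 46.72331 + (46.72331 − 54.61781)/3 = 44.09181
T(2,2) = 44.09181 + (44.09181 − 45.61325)/15 = 43.99038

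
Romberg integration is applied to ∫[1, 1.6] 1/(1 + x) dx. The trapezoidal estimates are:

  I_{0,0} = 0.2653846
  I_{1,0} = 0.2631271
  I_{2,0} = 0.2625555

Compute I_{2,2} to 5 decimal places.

0.26236

Richardson extrapolation on the trapezoidal column (denominator 4−1=3):
I_{1,1} = 0.2631271 + (0.2631271 − 0.2653846)/3 = 0.2623746
I_{2,1} = 0.2625555 + (0.2625555 − 0.2631271)/3 = 0.2623650
I_{2,2} = (16·0.2623650 − 0.2623746) / 15 = 0.2623644
(Column j=1 coincides with Simpson's rule on the same nodes.)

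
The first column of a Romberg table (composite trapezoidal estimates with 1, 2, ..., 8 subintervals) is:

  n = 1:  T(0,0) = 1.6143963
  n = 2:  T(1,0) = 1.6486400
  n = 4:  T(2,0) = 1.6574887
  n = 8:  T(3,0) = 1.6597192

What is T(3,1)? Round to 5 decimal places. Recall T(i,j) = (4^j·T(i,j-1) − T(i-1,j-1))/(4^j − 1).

1.66046

Richardson extrapolation on the trapezoidal column (denominator 4−1=3):
T(3,1) = 1.6597192 + (1.6597192 − 1.6574887)/3 = 1.6604627
(Column j=1 coincides with Simpson's rule on the same nodes.)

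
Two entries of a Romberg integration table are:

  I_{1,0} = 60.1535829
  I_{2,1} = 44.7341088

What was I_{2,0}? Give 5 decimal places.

From I_{2,1} = (4·I_{2,0} − I_{1,0})/3, solve for I_{2,0}:
4·I_{2,0} = 3·44.7341088 + 60.1535829 = 194.3559093
I_{2,0} = 48.5889773

48.58898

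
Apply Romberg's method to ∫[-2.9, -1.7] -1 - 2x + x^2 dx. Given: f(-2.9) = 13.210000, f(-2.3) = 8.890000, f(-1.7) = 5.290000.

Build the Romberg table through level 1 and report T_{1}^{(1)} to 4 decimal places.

T_{0}^{(0)} (trapezoid, 1 panel, h=1.2000): 11.100000
T_{1}^{(0)} (trapezoid, 2 panels, h=0.6000): 10.884000
T_{1}^{(1)} = 10.884000 + (10.884000 − 11.100000)/3 = 10.812000

10.8120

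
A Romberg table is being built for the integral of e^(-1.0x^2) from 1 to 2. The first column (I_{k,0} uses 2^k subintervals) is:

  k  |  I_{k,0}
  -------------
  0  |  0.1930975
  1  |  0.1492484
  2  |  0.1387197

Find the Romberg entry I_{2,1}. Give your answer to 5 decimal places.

0.13521

I_{2,1} = 0.1387197 + (0.1387197 − 0.1492484)/3 = 0.1352101
(Column j=1 coincides with Simpson's rule on the same nodes.)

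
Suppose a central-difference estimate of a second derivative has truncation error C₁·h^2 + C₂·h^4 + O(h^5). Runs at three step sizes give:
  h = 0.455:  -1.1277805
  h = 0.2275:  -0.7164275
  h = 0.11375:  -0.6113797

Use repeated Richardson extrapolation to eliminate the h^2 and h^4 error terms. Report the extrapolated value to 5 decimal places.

First eliminate the h^2 term (factor 2^2 = 4):
  B₁ = (4·(-0.7164275) − (-1.1277805))/3 = -0.5793098
  B₂ = (4·(-0.6113797) − (-0.7164275))/3 = -0.5763638
Then eliminate the h^4 term (factor 2^4 = 16):
  (16·(-0.5763638) − (-0.5793098))/15 = -0.5761674

-0.57617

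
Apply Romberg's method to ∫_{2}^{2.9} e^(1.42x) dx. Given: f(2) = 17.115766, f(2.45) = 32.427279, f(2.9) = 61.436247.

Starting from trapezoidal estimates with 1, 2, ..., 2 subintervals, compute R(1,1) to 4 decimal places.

31.2392

R(0,0) (trapezoid, 1 panel, h=0.9000): 35.348406
R(1,0) (trapezoid, 2 panels, h=0.4500): 32.266478
R(1,1) = 32.266478 + (32.266478 − 35.348406)/3 = 31.239169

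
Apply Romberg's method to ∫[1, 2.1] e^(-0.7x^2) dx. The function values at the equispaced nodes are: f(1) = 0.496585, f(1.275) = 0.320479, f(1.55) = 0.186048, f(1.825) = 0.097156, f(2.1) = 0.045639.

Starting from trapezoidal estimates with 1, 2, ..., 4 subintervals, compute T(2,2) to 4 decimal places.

T(0,0) (trapezoid, 1 panel, h=1.1000): 0.298223
T(1,0) (trapezoid, 2 panels, h=0.5500): 0.251438
T(2,0) (trapezoid, 4 panels, h=0.2750): 0.240569
T(1,1) = 0.251438 + (0.251438 − 0.298223)/3 = 0.235843
T(2,1) = 0.240569 + (0.240569 − 0.251438)/3 = 0.236946
T(2,2) = 0.236946 + (0.236946 − 0.235843)/15 = 0.237020

0.2370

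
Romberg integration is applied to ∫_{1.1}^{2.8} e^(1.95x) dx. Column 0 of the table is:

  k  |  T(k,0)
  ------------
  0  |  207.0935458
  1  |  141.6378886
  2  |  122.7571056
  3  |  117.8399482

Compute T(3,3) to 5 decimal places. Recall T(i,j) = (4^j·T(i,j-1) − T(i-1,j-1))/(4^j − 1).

T(1,1) = 141.6378886 + (141.6378886 − 207.0935458)/3 = 119.8193362
T(2,1) = (4·122.7571056 − 141.6378886) / 3 = 116.4635113
T(3,1) = 117.8399482 + (117.8399482 − 122.7571056)/3 = 116.2008957
T(2,2) = (16·116.4635113 − 119.8193362) / 15 = 116.2397896
T(3,2) = 116.2008957 + (116.2008957 − 116.4635113)/15 = 116.1833880
T(3,3) = (64·116.1833880 − 116.2397896) / 63 = 116.1824927

116.18249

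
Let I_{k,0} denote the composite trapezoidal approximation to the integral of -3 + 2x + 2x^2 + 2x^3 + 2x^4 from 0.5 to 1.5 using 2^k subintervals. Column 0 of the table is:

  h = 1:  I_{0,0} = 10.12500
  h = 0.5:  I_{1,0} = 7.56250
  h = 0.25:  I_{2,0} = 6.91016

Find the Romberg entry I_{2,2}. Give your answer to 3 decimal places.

6.692

Richardson extrapolation on the trapezoidal column (denominator 4−1=3):
I_{1,1} = 7.56250 + (7.56250 − 10.12500)/3 = 6.70833
I_{2,1} = (4·6.91016 − 7.56250) / 3 = 6.69271
I_{2,2} = (16·6.69271 − 6.70833) / 15 = 6.69167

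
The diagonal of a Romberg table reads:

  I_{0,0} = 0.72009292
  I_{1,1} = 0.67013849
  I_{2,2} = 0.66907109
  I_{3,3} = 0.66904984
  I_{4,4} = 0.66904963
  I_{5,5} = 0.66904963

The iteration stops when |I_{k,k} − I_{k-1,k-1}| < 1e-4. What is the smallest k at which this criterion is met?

|I_{1,1} − I_{0,0}| = 0.04995443 ≥ 1e-4
|I_{2,2} − I_{1,1}| = 0.00106740 ≥ 1e-4
|I_{3,3} − I_{2,2}| = 0.00002125 < 1e-4

k = 3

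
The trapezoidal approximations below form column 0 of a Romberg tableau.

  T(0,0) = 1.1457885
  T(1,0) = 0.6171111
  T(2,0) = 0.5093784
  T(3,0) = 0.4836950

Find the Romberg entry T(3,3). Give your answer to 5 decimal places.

0.47524

Richardson extrapolation on the trapezoidal column (denominator 4−1=3):
T(1,1) = 0.6171111 + (0.6171111 − 1.1457885)/3 = 0.4408853
T(2,1) = 0.5093784 + (0.5093784 − 0.6171111)/3 = 0.4734675
T(3,1) = 0.4836950 + (0.4836950 − 0.5093784)/3 = 0.4751339
T(2,2) = 0.4734675 + (0.4734675 − 0.4408853)/15 = 0.4756396
T(3,2) = (16·0.4751339 − 0.4734675) / 15 = 0.4752450
T(3,3) = 0.4752450 + (0.4752450 − 0.4756396)/63 = 0.4752387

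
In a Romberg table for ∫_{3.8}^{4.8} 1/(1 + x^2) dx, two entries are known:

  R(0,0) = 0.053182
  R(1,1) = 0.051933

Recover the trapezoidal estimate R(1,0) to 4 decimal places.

0.0522

From R(1,1) = (4·R(1,0) − R(0,0))/3, solve for R(1,0):
4·R(1,0) = 3·0.051933 + 0.053182 = 0.208981
R(1,0) = 0.052245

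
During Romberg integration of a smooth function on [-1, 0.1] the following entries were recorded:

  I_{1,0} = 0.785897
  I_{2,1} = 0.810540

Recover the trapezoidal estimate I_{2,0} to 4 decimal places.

0.8044

From I_{2,1} = (4·I_{2,0} − I_{1,0})/3, solve for I_{2,0}:
4·I_{2,0} = 3·0.810540 + 0.785897 = 3.217517
I_{2,0} = 0.804379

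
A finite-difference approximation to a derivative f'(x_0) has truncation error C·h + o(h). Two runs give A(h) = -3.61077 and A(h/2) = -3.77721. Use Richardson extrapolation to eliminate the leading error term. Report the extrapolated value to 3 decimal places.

Extrapolated value = (2·A(h/2) − A(h)) / (2 − 1)
= (2·(-3.77721) − (-3.61077)) / 1
= -3.94365 / 1 = -3.94365

-3.944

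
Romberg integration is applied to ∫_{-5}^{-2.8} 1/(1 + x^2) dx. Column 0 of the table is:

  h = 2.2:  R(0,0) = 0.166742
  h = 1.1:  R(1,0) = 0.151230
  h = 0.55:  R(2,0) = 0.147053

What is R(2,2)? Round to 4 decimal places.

0.1456

Richardson extrapolation on the trapezoidal column (denominator 4−1=3):
R(1,1) = (4·0.151230 − 0.166742) / 3 = 0.146059
R(2,1) = 0.147053 + (0.147053 − 0.151230)/3 = 0.145661
R(2,2) = (16·0.145661 − 0.146059) / 15 = 0.145634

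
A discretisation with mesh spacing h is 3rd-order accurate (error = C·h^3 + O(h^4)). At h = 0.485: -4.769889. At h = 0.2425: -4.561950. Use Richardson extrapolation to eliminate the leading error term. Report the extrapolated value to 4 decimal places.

-4.5322

Extrapolated value = (8·A(h/2) − A(h)) / (8 − 1)
= (8·(-4.561950) − (-4.769889)) / 7
= -31.725711 / 7 = -4.532244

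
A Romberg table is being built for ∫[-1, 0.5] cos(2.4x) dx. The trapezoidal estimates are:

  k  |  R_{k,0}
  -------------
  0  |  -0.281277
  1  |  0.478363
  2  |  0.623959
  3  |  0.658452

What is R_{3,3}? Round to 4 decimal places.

0.6698

Richardson extrapolation on the trapezoidal column (denominator 4−1=3):
R_{1,1} = (4·0.478363 − (-0.281277)) / 3 = 0.731576
R_{2,1} = 0.623959 + (0.623959 − 0.478363)/3 = 0.672491
R_{3,1} = 0.658452 + (0.658452 − 0.623959)/3 = 0.669950
R_{2,2} = 0.672491 + (0.672491 − 0.731576)/15 = 0.668552
R_{3,2} = 0.669950 + (0.669950 − 0.672491)/15 = 0.669781
R_{3,3} = 0.669781 + (0.669781 − 0.668552)/63 = 0.669801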